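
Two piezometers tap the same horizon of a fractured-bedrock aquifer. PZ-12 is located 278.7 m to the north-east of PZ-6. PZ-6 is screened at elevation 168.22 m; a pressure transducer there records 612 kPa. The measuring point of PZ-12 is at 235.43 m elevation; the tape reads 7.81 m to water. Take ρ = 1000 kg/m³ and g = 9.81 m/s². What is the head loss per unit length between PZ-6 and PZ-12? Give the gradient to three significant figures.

i ≈ 0.0107 m/m

Pressure head at PZ-6: ψ = P/(ρg) = 612×1000 / (1000 × 9.81) = 62.39 m.
Total head at PZ-6: h = z + ψ = 168.22 + 62.39 = 230.61 m.
Total head at PZ-12: h = 235.43 − 7.81 = 227.62 m.
Head difference: h(PZ-6) − h(PZ-12) = 230.61 − 227.62 = 2.99 m.
Hydraulic gradient: i = |Δh| / L = 2.99 / 278.7 = 0.0107.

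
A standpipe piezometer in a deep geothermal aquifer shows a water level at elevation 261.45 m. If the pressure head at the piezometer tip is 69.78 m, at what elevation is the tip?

z = h − ψ = 261.45 − 69.78 = 191.67 m.

z ≈ 191.67 m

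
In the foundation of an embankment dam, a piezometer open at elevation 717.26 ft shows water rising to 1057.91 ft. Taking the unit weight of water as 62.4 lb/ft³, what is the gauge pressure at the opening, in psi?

Pressure head ψ = h − z = 1057.91 − 717.26 = 340.65 ft.
P = γ·ψ / 144 = 62.4 × 340.65 / 144 = 148 psi.

P ≈ 148 psi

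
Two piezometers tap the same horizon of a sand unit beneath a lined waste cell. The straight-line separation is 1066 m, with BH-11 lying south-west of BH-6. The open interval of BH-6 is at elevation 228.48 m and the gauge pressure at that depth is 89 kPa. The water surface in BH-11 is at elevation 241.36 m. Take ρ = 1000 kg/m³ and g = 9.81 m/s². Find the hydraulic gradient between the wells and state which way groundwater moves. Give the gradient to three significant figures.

i ≈ 0.00357; groundwater flows toward the north-east

Pressure head at BH-6: ψ = P/(ρg) = 89×1000 / (1000 × 9.81) = 9.07 m.
Total head at BH-6: h = z + ψ = 228.48 + 9.07 = 237.55 m.
Total head at BH-11: h = 241.36 m (water level in the piezometer is the total head).
Head difference: h(BH-6) − h(BH-11) = 237.55 − 241.36 = -3.81 m.
Hydraulic gradient: i = |Δh| / L = 3.81 / 1066 = 0.00357.
Flow is from higher to lower head: from BH-11 toward BH-6, i.e. toward the north-east.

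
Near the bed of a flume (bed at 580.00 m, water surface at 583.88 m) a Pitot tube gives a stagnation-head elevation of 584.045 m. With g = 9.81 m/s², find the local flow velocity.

v ≈ 1.80 m/s

Near the bed, under hydrostatic conditions, the piezometric head (z + ψ) equals the free-surface elevation, 583.88 m.
Velocity head = total − piezometric = 584.045 − 583.88 = 0.165 m.
v = √(2g·h_v) = √(2 × 9.81 × 0.165) = 1.80 m/s.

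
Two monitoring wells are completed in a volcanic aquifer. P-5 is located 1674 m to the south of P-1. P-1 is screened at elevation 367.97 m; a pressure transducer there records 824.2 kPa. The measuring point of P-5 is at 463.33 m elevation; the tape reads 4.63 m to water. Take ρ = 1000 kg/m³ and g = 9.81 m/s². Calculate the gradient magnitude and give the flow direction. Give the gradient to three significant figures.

i ≈ 0.00401; groundwater flows toward the north

Pressure head at P-1: ψ = P/(ρg) = 824.2×1000 / (1000 × 9.81) = 84.02 m.
Total head at P-1: h = z + ψ = 367.97 + 84.02 = 451.99 m.
Total head at P-5: h = 463.33 − 4.63 = 458.70 m.
Head difference: h(P-1) − h(P-5) = 451.99 − 458.70 = -6.71 m.
Hydraulic gradient: i = |Δh| / L = 6.71 / 1674 = 0.00401.
Flow is from higher to lower head: from P-5 toward P-1, i.e. toward the north.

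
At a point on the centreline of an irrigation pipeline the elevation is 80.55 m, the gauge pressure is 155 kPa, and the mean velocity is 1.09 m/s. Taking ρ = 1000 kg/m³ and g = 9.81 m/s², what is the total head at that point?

Pressure head ψ = P/(ρg) = 155×1000 / (1000 × 9.81) = 15.80 m.
Velocity head = v²/(2g) = 1.09² / (2 × 9.81) = 0.061 m.
h = z + ψ + v²/(2g) = 80.55 + 15.80 + 0.061 = 96.41 m.

h ≈ 96.41 m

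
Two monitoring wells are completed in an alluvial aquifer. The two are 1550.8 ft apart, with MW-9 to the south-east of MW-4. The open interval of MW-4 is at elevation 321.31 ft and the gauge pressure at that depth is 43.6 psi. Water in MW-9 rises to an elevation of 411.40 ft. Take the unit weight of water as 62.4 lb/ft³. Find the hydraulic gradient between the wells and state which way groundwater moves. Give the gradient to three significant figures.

i ≈ 0.00679; groundwater flows toward the south-east

Pressure head at MW-4: ψ = 144·P/γ = 144 × 43.6 / 62.4 = 100.62 ft.
Total head at MW-4: h = z + ψ = 321.31 + 100.62 = 421.93 ft.
Total head at MW-9: h = 411.40 ft (water level in the piezometer is the total head).
Head difference: h(MW-4) − h(MW-9) = 421.93 − 411.40 = 10.53 ft.
Hydraulic gradient: i = |Δh| / L = 10.53 / 1550.8 = 0.00679.
Flow is from higher to lower head: from MW-4 toward MW-9, i.e. toward the south-east.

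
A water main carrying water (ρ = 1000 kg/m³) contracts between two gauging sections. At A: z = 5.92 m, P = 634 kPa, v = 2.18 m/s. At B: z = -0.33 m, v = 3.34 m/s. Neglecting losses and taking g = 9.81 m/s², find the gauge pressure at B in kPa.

P₂ ≈ 692 kPa

Pressure head at A: ψ₁ = P₁/(ρg) = 634×1000 / (1000 × 9.81) = 64.63 m.
Velocity heads: v₁²/2g = 2.18²/19.62 = 0.242 m; v₂²/2g = 3.34²/19.62 = 0.569 m.
Total head H = z₁ + ψ₁ + v₁²/2g = 5.92 + 64.63 + 0.242 = 70.79 m.
ψ₂ = H − z₂ − v₂²/2g = 70.79 − (-0.33) − 0.569 = 70.55 m.
P₂ = ρgψ₂ = 1000 × 9.81 × 70.55 ≈ 692 kPa.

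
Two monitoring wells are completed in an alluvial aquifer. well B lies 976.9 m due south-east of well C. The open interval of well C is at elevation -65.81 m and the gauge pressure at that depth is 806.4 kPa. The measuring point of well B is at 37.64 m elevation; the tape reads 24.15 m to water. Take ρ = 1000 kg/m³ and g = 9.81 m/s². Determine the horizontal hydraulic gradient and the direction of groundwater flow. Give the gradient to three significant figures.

i ≈ 0.00297; groundwater flows toward the south-east

Pressure head at well C: ψ = P/(ρg) = 806.4×1000 / (1000 × 9.81) = 82.20 m.
Total head at well C: h = z + ψ = -65.81 + 82.20 = 16.39 m.
Total head at well B: h = 37.64 − 24.15 = 13.49 m.
Head difference: h(well C) − h(well B) = 16.39 − 13.49 = 2.90 m.
Hydraulic gradient: i = |Δh| / L = 2.90 / 976.9 = 0.00297.
Flow is from higher to lower head: from well C toward well B, i.e. toward the south-east.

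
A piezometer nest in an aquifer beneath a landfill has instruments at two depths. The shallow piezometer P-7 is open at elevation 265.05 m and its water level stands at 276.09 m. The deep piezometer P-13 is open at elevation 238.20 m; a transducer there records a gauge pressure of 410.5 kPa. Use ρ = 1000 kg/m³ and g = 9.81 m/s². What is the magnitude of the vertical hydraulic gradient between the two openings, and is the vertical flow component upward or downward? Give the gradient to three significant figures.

Total head at P-7: h = 276.09 m (water level in the standpipe).
Pressure head at P-13: ψ = P/(ρg) = 410.5×1000 / (1000 × 9.81) = 41.85 m.
Total head at P-13: h = z + ψ = 238.20 + 41.85 = 280.05 m.
Δh = h(P-7) − h(P-13) = 276.09 − 280.05 = -3.96 m.
Vertical separation Δz = 265.05 − 238.20 = 26.85 m.
|i_v| = |Δh| / Δz = 3.96 / 26.85 = 0.147.
Head is higher in the deep piezometer, so vertical flow is upward (discharge condition).

|i_v| ≈ 0.147; vertical flow is upward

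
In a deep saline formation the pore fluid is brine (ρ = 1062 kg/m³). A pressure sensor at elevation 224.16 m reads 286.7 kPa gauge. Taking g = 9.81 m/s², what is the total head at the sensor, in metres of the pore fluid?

h ≈ 251.68 m

ψ = P/(ρg) = 286.7×1000 / (1062 × 9.81) = 27.52 m.
h = z + ψ = 224.16 + 27.52 = 251.68 m.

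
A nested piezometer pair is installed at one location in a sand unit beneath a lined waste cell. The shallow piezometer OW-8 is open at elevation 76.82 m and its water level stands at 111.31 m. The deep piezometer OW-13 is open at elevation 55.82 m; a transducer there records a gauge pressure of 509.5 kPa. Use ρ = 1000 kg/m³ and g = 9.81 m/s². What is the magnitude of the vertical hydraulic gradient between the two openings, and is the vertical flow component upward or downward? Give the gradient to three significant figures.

Total head at OW-8: h = 111.31 m (water level in the standpipe).
Pressure head at OW-13: ψ = P/(ρg) = 509.5×1000 / (1000 × 9.81) = 51.94 m.
Total head at OW-13: h = z + ψ = 55.82 + 51.94 = 107.76 m.
Δh = h(OW-8) − h(OW-13) = 111.31 − 107.76 = 3.55 m.
Vertical separation Δz = 76.82 − 55.82 = 21.00 m.
|i_v| = |Δh| / Δz = 3.55 / 21.00 = 0.169.
Head is higher in the shallow piezometer, so vertical flow is downward (recharge condition).

|i_v| ≈ 0.169; vertical flow is downward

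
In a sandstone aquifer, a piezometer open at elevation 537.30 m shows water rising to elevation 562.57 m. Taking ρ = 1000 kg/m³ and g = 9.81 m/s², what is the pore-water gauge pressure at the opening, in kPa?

Pressure head ψ = h − z = 562.57 − 537.30 = 25.27 m.
P = ρgψ = 1000 × 9.81 × 25.27 = 247899 Pa ≈ 248 kPa.

P ≈ 248 kPa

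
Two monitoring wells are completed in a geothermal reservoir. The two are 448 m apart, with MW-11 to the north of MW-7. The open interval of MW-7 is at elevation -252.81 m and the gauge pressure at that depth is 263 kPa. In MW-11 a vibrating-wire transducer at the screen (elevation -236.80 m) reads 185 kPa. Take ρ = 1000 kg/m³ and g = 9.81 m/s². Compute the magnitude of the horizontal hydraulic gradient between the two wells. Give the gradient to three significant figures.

i ≈ 0.0180

Pressure head at MW-7: ψ = P/(ρg) = 263×1000 / (1000 × 9.81) = 26.81 m.
Total head at MW-7: h = z + ψ = -252.81 + 26.81 = -226.00 m.
Pressure head at MW-11: ψ = P/(ρg) = 185×1000 / (1000 × 9.81) = 18.86 m.
Total head at MW-11: h = z + ψ = -236.80 + 18.86 = -217.94 m.
Head difference: h(MW-7) − h(MW-11) = -226.00 − (-217.94) = -8.06 m.
Hydraulic gradient: i = |Δh| / L = 8.06 / 448 = 0.0180.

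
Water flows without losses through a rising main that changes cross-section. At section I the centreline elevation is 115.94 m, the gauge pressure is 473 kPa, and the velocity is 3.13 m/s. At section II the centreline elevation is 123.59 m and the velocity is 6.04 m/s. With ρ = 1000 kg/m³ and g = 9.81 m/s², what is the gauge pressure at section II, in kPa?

Pressure head at I: ψ₁ = P₁/(ρg) = 473×1000 / (1000 × 9.81) = 48.22 m.
Velocity heads: v₁²/2g = 3.13²/19.62 = 0.499 m; v₂²/2g = 6.04²/19.62 = 1.859 m.
Total head H = z₁ + ψ₁ + v₁²/2g = 115.94 + 48.22 + 0.499 = 164.66 m.
ψ₂ = H − z₂ − v₂²/2g = 164.66 − 123.59 − 1.859 = 39.21 m.
P₂ = ρgψ₂ = 1000 × 9.81 × 39.21 ≈ 385 kPa.

P₂ ≈ 385 kPa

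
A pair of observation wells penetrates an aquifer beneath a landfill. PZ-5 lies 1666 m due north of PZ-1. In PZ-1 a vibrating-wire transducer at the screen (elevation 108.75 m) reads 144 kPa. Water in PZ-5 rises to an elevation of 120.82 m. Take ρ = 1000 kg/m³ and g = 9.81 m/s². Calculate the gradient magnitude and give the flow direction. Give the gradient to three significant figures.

Pressure head at PZ-1: ψ = P/(ρg) = 144×1000 / (1000 × 9.81) = 14.68 m.
Total head at PZ-1: h = z + ψ = 108.75 + 14.68 = 123.43 m.
Total head at PZ-5: h = 120.82 m (water level in the piezometer is the total head).
Head difference: h(PZ-1) − h(PZ-5) = 123.43 − 120.82 = 2.61 m.
Hydraulic gradient: i = |Δh| / L = 2.61 / 1666 = 0.00157.
Flow is from higher to lower head: from PZ-1 toward PZ-5, i.e. toward the north.

i ≈ 0.00157; groundwater flows toward the north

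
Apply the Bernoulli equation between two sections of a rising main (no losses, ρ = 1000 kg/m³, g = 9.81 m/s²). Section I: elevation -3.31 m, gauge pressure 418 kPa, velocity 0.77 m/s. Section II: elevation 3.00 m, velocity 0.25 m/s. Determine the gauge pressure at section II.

Pressure head at I: ψ₁ = P₁/(ρg) = 418×1000 / (1000 × 9.81) = 42.61 m.
Velocity heads: v₁²/2g = 0.77²/19.62 = 0.030 m; v₂²/2g = 0.25²/19.62 = 0.003 m.
Total head H = z₁ + ψ₁ + v₁²/2g = -3.31 + 42.61 + 0.030 = 39.33 m.
ψ₂ = H − z₂ − v₂²/2g = 39.33 − 3.00 − 0.003 = 36.33 m.
P₂ = ρgψ₂ = 1000 × 9.81 × 36.33 ≈ 356 kPa.

P₂ ≈ 356 kPa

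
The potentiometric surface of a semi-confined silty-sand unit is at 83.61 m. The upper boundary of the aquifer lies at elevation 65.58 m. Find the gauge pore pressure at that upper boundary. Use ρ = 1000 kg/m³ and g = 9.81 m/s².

P ≈ 177 kPa

Pressure head at the aquifer top: ψ = h − z = 83.61 − 65.58 = 18.03 m.
P = ρgψ = 1000 × 9.81 × 18.03 = 176874 Pa ≈ 177 kPa.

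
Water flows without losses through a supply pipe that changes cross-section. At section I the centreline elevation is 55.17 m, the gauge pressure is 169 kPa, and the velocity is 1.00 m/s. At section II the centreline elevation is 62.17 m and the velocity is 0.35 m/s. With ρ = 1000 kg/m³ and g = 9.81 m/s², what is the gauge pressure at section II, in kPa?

Pressure head at I: ψ₁ = P₁/(ρg) = 169×1000 / (1000 × 9.81) = 17.23 m.
Velocity heads: v₁²/2g = 1.00²/19.62 = 0.051 m; v₂²/2g = 0.35²/19.62 = 0.006 m.
Total head H = z₁ + ψ₁ + v₁²/2g = 55.17 + 17.23 + 0.051 = 72.45 m.
ψ₂ = H − z₂ − v₂²/2g = 72.45 − 62.17 − 0.006 = 10.27 m.
P₂ = ρgψ₂ = 1000 × 9.81 × 10.27 ≈ 101 kPa.

P₂ ≈ 101 kPa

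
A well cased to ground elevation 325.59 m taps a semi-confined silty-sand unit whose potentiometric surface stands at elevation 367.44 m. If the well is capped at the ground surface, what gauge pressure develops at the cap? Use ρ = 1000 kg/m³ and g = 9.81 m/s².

P ≈ 411 kPa

Head above the cap: Δh = 367.44 − 325.59 = 41.85 m.
P = ρgΔh = 1000 × 9.81 × 41.85 = 410548 Pa ≈ 411 kPa.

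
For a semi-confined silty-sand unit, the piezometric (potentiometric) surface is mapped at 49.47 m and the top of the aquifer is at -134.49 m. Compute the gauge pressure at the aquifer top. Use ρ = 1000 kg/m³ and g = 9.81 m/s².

Pressure head at the aquifer top: ψ = h − z = 49.47 − (-134.49) = 183.96 m.
P = ρgψ = 1000 × 9.81 × 183.96 = 1804648 Pa ≈ 1800 kPa.

P ≈ 1800 kPa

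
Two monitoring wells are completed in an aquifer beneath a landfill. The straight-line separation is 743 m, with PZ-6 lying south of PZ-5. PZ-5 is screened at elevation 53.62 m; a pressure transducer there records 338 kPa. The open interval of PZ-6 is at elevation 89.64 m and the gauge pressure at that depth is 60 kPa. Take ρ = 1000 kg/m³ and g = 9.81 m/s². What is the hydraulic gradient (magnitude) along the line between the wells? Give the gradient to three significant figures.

i ≈ 0.0103

Pressure head at PZ-5: ψ = P/(ρg) = 338×1000 / (1000 × 9.81) = 34.45 m.
Total head at PZ-5: h = z + ψ = 53.62 + 34.45 = 88.07 m.
Pressure head at PZ-6: ψ = P/(ρg) = 60×1000 / (1000 × 9.81) = 6.12 m.
Total head at PZ-6: h = z + ψ = 89.64 + 6.12 = 95.76 m.
Head difference: h(PZ-5) − h(PZ-6) = 88.07 − 95.76 = -7.69 m.
Hydraulic gradient: i = |Δh| / L = 7.69 / 743 = 0.0103.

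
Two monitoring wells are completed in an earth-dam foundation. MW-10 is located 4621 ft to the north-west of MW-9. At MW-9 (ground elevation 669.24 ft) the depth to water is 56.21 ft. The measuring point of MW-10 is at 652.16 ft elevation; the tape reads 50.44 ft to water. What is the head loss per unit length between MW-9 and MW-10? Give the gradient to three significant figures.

i ≈ 0.00245 ft/ft

Total head at MW-9: h = 669.24 − 56.21 = 613.03 ft.
Total head at MW-10: h = 652.16 − 50.44 = 601.72 ft.
Head difference: h(MW-9) − h(MW-10) = 613.03 − 601.72 = 11.31 ft.
Hydraulic gradient: i = |Δh| / L = 11.31 / 4621 = 0.00245.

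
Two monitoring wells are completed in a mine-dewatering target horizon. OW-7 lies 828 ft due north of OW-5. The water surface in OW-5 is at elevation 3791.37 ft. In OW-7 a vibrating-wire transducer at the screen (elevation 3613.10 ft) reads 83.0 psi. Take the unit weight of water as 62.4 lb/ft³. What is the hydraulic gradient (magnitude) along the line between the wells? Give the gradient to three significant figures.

Total head at OW-5: h = 3791.37 ft (water level in the piezometer is the total head).
Pressure head at OW-7: ψ = 144·P/γ = 144 × 83.0 / 62.4 = 191.54 ft.
Total head at OW-7: h = z + ψ = 3613.10 + 191.54 = 3804.64 ft.
Head difference: h(OW-5) − h(OW-7) = 3791.37 − 3804.64 = -13.27 ft.
Hydraulic gradient: i = |Δh| / L = 13.27 / 828 = 0.0160.

i ≈ 0.0160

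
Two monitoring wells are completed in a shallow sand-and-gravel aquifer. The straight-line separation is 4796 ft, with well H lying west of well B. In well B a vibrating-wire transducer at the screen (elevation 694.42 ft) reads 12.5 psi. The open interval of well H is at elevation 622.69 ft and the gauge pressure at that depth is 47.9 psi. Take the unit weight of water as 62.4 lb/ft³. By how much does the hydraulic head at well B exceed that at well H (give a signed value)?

Pressure head at well B: ψ = 144·P/γ = 144 × 12.5 / 62.4 = 28.85 ft.
Total head at well B: h = z + ψ = 694.42 + 28.85 = 723.27 ft.
Pressure head at well H: ψ = 144·P/γ = 144 × 47.9 / 62.4 = 110.54 ft.
Total head at well H: h = z + ψ = 622.69 + 110.54 = 733.23 ft.
Head difference: h(well B) − h(well H) = 723.27 − 733.23 = -9.96 ft.

Δh ≈ -9.96 ft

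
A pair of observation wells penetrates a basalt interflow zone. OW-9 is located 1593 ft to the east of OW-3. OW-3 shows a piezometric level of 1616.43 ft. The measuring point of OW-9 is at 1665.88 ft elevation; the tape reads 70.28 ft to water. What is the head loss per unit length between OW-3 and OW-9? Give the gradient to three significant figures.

Total head at OW-3: h = 1616.43 ft (water level in the piezometer is the total head).
Total head at OW-9: h = 1665.88 − 70.28 = 1595.60 ft.
Head difference: h(OW-3) − h(OW-9) = 1616.43 − 1595.60 = 20.83 ft.
Hydraulic gradient: i = |Δh| / L = 20.83 / 1593 = 0.0131.

i ≈ 0.0131 ft/ft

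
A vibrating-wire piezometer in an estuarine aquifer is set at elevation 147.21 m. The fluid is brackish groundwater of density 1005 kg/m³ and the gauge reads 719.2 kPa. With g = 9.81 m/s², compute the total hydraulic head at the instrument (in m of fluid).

h ≈ 220.16 m

ψ = P/(ρg) = 719.2×1000 / (1005 × 9.81) = 72.95 m.
h = z + ψ = 147.21 + 72.95 = 220.16 m.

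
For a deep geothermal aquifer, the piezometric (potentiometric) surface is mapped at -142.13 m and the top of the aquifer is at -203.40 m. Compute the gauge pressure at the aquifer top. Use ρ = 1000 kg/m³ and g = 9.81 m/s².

Pressure head at the aquifer top: ψ = h − z = -142.13 − (-203.40) = 61.27 m.
P = ρgψ = 1000 × 9.81 × 61.27 = 601059 Pa ≈ 601 kPa.

P ≈ 601 kPa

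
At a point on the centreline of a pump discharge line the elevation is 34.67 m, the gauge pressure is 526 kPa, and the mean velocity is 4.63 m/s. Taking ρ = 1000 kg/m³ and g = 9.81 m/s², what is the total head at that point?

h ≈ 89.38 m

Pressure head ψ = P/(ρg) = 526×1000 / (1000 × 9.81) = 53.62 m.
Velocity head = v²/(2g) = 4.63² / (2 × 9.81) = 1.093 m.
h = z + ψ + v²/(2g) = 34.67 + 53.62 + 1.093 = 89.38 m.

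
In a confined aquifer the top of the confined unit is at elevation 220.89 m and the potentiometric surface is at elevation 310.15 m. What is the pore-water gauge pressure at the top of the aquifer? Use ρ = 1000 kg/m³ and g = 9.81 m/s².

P ≈ 876 kPa

Pressure head at the aquifer top: ψ = h − z = 310.15 − 220.89 = 89.26 m.
P = ρgψ = 1000 × 9.81 × 89.26 = 875641 Pa ≈ 876 kPa.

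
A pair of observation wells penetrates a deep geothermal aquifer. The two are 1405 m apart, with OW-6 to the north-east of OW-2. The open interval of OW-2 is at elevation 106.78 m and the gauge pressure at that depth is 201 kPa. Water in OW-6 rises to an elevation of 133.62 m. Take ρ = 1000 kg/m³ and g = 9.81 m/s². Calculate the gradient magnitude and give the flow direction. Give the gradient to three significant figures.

i ≈ 0.00452; groundwater flows toward the south-west

Pressure head at OW-2: ψ = P/(ρg) = 201×1000 / (1000 × 9.81) = 20.49 m.
Total head at OW-2: h = z + ψ = 106.78 + 20.49 = 127.27 m.
Total head at OW-6: h = 133.62 m (water level in the piezometer is the total head).
Head difference: h(OW-2) − h(OW-6) = 127.27 − 133.62 = -6.35 m.
Hydraulic gradient: i = |Δh| / L = 6.35 / 1405 = 0.00452.
Flow is from higher to lower head: from OW-6 toward OW-2, i.e. toward the south-west.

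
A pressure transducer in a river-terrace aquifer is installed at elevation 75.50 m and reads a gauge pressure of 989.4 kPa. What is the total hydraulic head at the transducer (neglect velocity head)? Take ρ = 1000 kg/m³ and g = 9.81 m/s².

h ≈ 176.36 m

ψ = P/(ρg) = 989.4×1000 / (1000 × 9.81) = 100.86 m.
h = z + ψ = 75.50 + 100.86 = 176.36 m.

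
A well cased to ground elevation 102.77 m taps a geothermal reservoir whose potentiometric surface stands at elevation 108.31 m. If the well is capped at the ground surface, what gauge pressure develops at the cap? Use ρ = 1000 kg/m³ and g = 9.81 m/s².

Head above the cap: Δh = 108.31 − 102.77 = 5.54 m.
P = ρgΔh = 1000 × 9.81 × 5.54 = 54347 Pa ≈ 54.3 kPa.

P ≈ 54.3 kPa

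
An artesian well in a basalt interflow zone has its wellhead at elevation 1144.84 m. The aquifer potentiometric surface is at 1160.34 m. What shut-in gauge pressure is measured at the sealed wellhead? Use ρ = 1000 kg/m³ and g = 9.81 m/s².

P ≈ 152 kPa

Head above the cap: Δh = 1160.34 − 1144.84 = 15.50 m.
P = ρgΔh = 1000 × 9.81 × 15.50 = 152055 Pa ≈ 152 kPa.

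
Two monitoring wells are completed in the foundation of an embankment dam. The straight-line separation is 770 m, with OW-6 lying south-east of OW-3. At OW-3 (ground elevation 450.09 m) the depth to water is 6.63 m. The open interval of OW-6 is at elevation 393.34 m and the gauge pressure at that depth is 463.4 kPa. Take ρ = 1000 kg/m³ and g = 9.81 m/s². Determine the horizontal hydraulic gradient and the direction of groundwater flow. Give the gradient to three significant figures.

Total head at OW-3: h = 450.09 − 6.63 = 443.46 m.
Pressure head at OW-6: ψ = P/(ρg) = 463.4×1000 / (1000 × 9.81) = 47.24 m.
Total head at OW-6: h = z + ψ = 393.34 + 47.24 = 440.58 m.
Head difference: h(OW-3) − h(OW-6) = 443.46 − 440.58 = 2.88 m.
Hydraulic gradient: i = |Δh| / L = 2.88 / 770 = 0.00374.
Flow is from higher to lower head: from OW-3 toward OW-6, i.e. toward the south-east.

i ≈ 0.00374; groundwater flows toward the south-east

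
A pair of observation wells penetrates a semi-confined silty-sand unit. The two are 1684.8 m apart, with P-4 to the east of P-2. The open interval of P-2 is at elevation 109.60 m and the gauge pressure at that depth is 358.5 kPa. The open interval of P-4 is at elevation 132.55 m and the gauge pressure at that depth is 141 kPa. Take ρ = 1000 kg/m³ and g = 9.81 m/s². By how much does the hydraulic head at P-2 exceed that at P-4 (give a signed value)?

Δh ≈ -0.78 m

Pressure head at P-2: ψ = P/(ρg) = 358.5×1000 / (1000 × 9.81) = 36.54 m.
Total head at P-2: h = z + ψ = 109.60 + 36.54 = 146.14 m.
Pressure head at P-4: ψ = P/(ρg) = 141×1000 / (1000 × 9.81) = 14.37 m.
Total head at P-4: h = z + ψ = 132.55 + 14.37 = 146.92 m.
Head difference: h(P-2) − h(P-4) = 146.14 − 146.92 = -0.78 m.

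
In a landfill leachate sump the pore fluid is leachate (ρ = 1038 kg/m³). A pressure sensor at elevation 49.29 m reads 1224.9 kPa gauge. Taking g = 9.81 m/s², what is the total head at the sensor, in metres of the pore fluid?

ψ = P/(ρg) = 1224.9×1000 / (1038 × 9.81) = 120.29 m.
h = z + ψ = 49.29 + 120.29 = 169.58 m.

h ≈ 169.58 m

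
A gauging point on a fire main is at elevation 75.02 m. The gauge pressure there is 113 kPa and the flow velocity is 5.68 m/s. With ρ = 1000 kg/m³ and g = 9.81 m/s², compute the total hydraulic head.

h ≈ 88.18 m

Pressure head ψ = P/(ρg) = 113×1000 / (1000 × 9.81) = 11.52 m.
Velocity head = v²/(2g) = 5.68² / (2 × 9.81) = 1.644 m.
h = z + ψ + v²/(2g) = 75.02 + 11.52 + 1.644 = 88.18 m.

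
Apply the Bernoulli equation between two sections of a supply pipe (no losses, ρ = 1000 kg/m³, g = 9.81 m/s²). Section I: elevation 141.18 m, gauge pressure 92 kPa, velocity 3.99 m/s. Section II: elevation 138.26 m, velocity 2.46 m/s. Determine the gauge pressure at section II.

P₂ ≈ 126 kPa

Pressure head at I: ψ₁ = P₁/(ρg) = 92×1000 / (1000 × 9.81) = 9.38 m.
Velocity heads: v₁²/2g = 3.99²/19.62 = 0.811 m; v₂²/2g = 2.46²/19.62 = 0.308 m.
Total head H = z₁ + ψ₁ + v₁²/2g = 141.18 + 9.38 + 0.811 = 151.37 m.
ψ₂ = H − z₂ − v₂²/2g = 151.37 − 138.26 − 0.308 = 12.80 m.
P₂ = ρgψ₂ = 1000 × 9.81 × 12.80 ≈ 126 kPa.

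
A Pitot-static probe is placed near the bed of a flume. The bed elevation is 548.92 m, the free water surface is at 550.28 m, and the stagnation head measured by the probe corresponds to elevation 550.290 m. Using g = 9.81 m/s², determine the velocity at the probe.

v ≈ 0.443 m/s

Near the bed, under hydrostatic conditions, the piezometric head (z + ψ) equals the free-surface elevation, 550.28 m.
Velocity head = total − piezometric = 550.290 − 550.28 = 0.010 m.
v = √(2g·h_v) = √(2 × 9.81 × 0.010) = 0.443 m/s.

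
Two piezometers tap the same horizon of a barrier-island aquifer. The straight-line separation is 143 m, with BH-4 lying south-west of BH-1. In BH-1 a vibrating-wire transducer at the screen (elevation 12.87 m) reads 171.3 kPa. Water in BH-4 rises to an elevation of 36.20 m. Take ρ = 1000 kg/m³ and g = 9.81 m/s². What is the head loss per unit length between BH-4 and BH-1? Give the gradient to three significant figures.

Pressure head at BH-1: ψ = P/(ρg) = 171.3×1000 / (1000 × 9.81) = 17.46 m.
Total head at BH-1: h = z + ψ = 12.87 + 17.46 = 30.33 m.
Total head at BH-4: h = 36.20 m (water level in the piezometer is the total head).
Head difference: h(BH-1) − h(BH-4) = 30.33 − 36.20 = -5.87 m.
Hydraulic gradient: i = |Δh| / L = 5.87 / 143 = 0.0410.

i ≈ 0.0410 m/m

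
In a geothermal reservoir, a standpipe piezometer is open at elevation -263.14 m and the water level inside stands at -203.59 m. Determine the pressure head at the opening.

ψ ≈ 59.55 m

Total head h = -203.59 m (the water-surface elevation in the piezometer).
Pressure head ψ = h − z = -203.59 − (-263.14) = 59.55 m.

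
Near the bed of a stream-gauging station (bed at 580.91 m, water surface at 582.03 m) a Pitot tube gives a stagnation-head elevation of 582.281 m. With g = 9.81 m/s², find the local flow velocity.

Near the bed, under hydrostatic conditions, the piezometric head (z + ψ) equals the free-surface elevation, 582.03 m.
Velocity head = total − piezometric = 582.281 − 582.03 = 0.251 m.
v = √(2g·h_v) = √(2 × 9.81 × 0.251) = 2.22 m/s.

v ≈ 2.22 m/s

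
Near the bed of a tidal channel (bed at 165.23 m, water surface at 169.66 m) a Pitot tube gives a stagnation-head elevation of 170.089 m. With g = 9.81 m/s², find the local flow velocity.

Near the bed, under hydrostatic conditions, the piezometric head (z + ψ) equals the free-surface elevation, 169.66 m.
Velocity head = total − piezometric = 170.089 − 169.66 = 0.429 m.
v = √(2g·h_v) = √(2 × 9.81 × 0.429) = 2.90 m/s.

v ≈ 2.90 m/s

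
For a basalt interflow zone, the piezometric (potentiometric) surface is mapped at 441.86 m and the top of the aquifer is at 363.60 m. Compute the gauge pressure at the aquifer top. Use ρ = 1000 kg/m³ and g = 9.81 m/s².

Pressure head at the aquifer top: ψ = h − z = 441.86 − 363.60 = 78.26 m.
P = ρgψ = 1000 × 9.81 × 78.26 = 767731 Pa ≈ 768 kPa.

P ≈ 768 kPa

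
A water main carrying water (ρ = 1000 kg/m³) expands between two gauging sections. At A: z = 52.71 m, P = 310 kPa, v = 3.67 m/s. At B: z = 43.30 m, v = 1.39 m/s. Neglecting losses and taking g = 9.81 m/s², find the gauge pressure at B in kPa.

P₂ ≈ 408 kPa

Pressure head at A: ψ₁ = P₁/(ρg) = 310×1000 / (1000 × 9.81) = 31.60 m.
Velocity heads: v₁²/2g = 3.67²/19.62 = 0.686 m; v₂²/2g = 1.39²/19.62 = 0.098 m.
Total head H = z₁ + ψ₁ + v₁²/2g = 52.71 + 31.60 + 0.686 = 85.00 m.
ψ₂ = H − z₂ − v₂²/2g = 85.00 − 43.30 − 0.098 = 41.60 m.
P₂ = ρgψ₂ = 1000 × 9.81 × 41.60 ≈ 408 kPa.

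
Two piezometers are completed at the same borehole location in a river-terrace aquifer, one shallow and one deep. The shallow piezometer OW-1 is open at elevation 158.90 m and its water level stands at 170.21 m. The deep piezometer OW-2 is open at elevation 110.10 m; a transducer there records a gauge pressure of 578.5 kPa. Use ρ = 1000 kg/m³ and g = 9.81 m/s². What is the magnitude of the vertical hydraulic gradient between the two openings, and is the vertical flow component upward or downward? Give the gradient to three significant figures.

Total head at OW-1: h = 170.21 m (water level in the standpipe).
Pressure head at OW-2: ψ = P/(ρg) = 578.5×1000 / (1000 × 9.81) = 58.97 m.
Total head at OW-2: h = z + ψ = 110.10 + 58.97 = 169.07 m.
Δh = h(OW-1) − h(OW-2) = 170.21 − 169.07 = 1.14 m.
Vertical separation Δz = 158.90 − 110.10 = 48.80 m.
|i_v| = |Δh| / Δz = 1.14 / 48.80 = 0.0234.
Head is higher in the shallow piezometer, so vertical flow is downward (recharge condition).

|i_v| ≈ 0.0234; vertical flow is downward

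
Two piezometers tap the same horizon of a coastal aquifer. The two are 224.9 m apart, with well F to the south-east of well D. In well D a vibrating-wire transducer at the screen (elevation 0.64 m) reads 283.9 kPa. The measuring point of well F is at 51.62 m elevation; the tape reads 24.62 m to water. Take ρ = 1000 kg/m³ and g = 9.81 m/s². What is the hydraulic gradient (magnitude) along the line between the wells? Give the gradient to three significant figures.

Pressure head at well D: ψ = P/(ρg) = 283.9×1000 / (1000 × 9.81) = 28.94 m.
Total head at well D: h = z + ψ = 0.64 + 28.94 = 29.58 m.
Total head at well F: h = 51.62 − 24.62 = 27.00 m.
Head difference: h(well D) − h(well F) = 29.58 − 27.00 = 2.58 m.
Hydraulic gradient: i = |Δh| / L = 2.58 / 224.9 = 0.0115.

i ≈ 0.0115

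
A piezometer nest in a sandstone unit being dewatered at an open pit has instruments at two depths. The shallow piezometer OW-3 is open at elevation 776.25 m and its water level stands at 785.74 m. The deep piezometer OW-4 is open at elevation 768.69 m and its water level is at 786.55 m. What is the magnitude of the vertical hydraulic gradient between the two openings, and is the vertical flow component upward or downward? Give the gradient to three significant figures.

Total head at OW-3: h = 785.74 m (water level in the standpipe).
Total head at OW-4: h = 786.55 m.
Δh = h(OW-3) − h(OW-4) = 785.74 − 786.55 = -0.81 m.
Vertical separation Δz = 776.25 − 768.69 = 7.56 m.
|i_v| = |Δh| / Δz = 0.81 / 7.56 = 0.107.
Head is higher in the deep piezometer, so vertical flow is upward (discharge condition).

|i_v| ≈ 0.107; vertical flow is upward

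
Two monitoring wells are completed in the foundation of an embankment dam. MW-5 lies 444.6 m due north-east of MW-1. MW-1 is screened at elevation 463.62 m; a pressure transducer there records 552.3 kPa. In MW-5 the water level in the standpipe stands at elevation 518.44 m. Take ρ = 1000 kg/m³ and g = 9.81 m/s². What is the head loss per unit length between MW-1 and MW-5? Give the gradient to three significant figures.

Pressure head at MW-1: ψ = P/(ρg) = 552.3×1000 / (1000 × 9.81) = 56.30 m.
Total head at MW-1: h = z + ψ = 463.62 + 56.30 = 519.92 m.
Total head at MW-5: h = 518.44 m (water level in the piezometer is the total head).
Head difference: h(MW-1) − h(MW-5) = 519.92 − 518.44 = 1.48 m.
Hydraulic gradient: i = |Δh| / L = 1.48 / 444.6 = 0.00333.

i ≈ 0.00333 m/m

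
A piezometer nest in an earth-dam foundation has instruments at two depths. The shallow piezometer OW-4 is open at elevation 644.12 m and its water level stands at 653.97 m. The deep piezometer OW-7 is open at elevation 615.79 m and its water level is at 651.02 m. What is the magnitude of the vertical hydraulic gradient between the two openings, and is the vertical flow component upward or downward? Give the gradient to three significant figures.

Total head at OW-4: h = 653.97 m (water level in the standpipe).
Total head at OW-7: h = 651.02 m.
Δh = h(OW-4) − h(OW-7) = 653.97 − 651.02 = 2.95 m.
Vertical separation Δz = 644.12 − 615.79 = 28.33 m.
|i_v| = |Δh| / Δz = 2.95 / 28.33 = 0.104.
Head is higher in the shallow piezometer, so vertical flow is downward (recharge condition).

|i_v| ≈ 0.104; vertical flow is downward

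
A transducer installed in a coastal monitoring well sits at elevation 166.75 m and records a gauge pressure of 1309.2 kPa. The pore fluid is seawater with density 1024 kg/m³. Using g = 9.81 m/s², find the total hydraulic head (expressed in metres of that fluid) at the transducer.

ψ = P/(ρg) = 1309.2×1000 / (1024 × 9.81) = 130.33 m.
h = z + ψ = 166.75 + 130.33 = 297.08 m.

h ≈ 297.08 m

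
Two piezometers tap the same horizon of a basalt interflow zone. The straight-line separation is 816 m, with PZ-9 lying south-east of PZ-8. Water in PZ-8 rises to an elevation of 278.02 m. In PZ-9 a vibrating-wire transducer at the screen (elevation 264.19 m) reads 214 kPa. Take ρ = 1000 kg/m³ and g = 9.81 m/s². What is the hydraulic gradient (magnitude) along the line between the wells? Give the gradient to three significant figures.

i ≈ 0.00978

Total head at PZ-8: h = 278.02 m (water level in the piezometer is the total head).
Pressure head at PZ-9: ψ = P/(ρg) = 214×1000 / (1000 × 9.81) = 21.81 m.
Total head at PZ-9: h = z + ψ = 264.19 + 21.81 = 286.00 m.
Head difference: h(PZ-8) − h(PZ-9) = 278.02 − 286.00 = -7.98 m.
Hydraulic gradient: i = |Δh| / L = 7.98 / 816 = 0.00978.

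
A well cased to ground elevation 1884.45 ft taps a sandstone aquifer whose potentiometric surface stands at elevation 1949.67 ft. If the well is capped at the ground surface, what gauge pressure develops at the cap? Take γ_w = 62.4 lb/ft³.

P ≈ 28.3 psi

Head above the cap: Δh = 1949.67 − 1884.45 = 65.22 ft.
P = γΔh/144 = 62.4 × 65.22 / 144 = 28.3 psi.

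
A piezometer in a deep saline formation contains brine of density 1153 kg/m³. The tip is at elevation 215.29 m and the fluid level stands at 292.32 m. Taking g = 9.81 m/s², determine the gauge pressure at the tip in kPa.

Pressure head ψ = h − z = 292.32 − 215.29 = 77.03 m.
P = ρgψ = 1153 × 9.81 × 77.03 = 871281 Pa ≈ 871 kPa.

P ≈ 871 kPa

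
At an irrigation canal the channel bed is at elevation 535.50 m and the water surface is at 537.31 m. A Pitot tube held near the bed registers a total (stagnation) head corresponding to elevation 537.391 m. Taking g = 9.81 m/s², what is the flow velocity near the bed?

v ≈ 1.26 m/s

Near the bed, under hydrostatic conditions, the piezometric head (z + ψ) equals the free-surface elevation, 537.31 m.
Velocity head = total − piezometric = 537.391 − 537.31 = 0.081 m.
v = √(2g·h_v) = √(2 × 9.81 × 0.081) = 1.26 m/s.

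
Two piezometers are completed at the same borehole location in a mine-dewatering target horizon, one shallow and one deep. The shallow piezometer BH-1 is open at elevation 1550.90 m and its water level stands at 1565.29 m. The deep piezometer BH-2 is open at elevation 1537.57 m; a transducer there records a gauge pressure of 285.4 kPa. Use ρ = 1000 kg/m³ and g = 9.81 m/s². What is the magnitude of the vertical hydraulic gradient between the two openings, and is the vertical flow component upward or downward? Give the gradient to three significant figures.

|i_v| ≈ 0.103; vertical flow is upward

Total head at BH-1: h = 1565.29 m (water level in the standpipe).
Pressure head at BH-2: ψ = P/(ρg) = 285.4×1000 / (1000 × 9.81) = 29.09 m.
Total head at BH-2: h = z + ψ = 1537.57 + 29.09 = 1566.66 m.
Δh = h(BH-1) − h(BH-2) = 1565.29 − 1566.66 = -1.37 m.
Vertical separation Δz = 1550.90 − 1537.57 = 13.33 m.
|i_v| = |Δh| / Δz = 1.37 / 13.33 = 0.103.
Head is higher in the deep piezometer, so vertical flow is upward (discharge condition).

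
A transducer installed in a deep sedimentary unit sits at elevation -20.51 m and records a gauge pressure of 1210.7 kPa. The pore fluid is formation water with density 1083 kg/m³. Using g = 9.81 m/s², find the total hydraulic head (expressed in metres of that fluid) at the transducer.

ψ = P/(ρg) = 1210.7×1000 / (1083 × 9.81) = 113.96 m.
h = z + ψ = -20.51 + 113.96 = 93.45 m.

h ≈ 93.45 m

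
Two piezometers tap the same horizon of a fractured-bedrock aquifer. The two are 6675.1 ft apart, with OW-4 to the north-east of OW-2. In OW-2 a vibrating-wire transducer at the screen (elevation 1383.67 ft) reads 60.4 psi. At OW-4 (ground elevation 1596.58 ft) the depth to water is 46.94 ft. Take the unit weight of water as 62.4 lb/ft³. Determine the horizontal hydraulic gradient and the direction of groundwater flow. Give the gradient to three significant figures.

Pressure head at OW-2: ψ = 144·P/γ = 144 × 60.4 / 62.4 = 139.38 ft.
Total head at OW-2: h = z + ψ = 1383.67 + 139.38 = 1523.05 ft.
Total head at OW-4: h = 1596.58 − 46.94 = 1549.64 ft.
Head difference: h(OW-2) − h(OW-4) = 1523.05 − 1549.64 = -26.59 ft.
Hydraulic gradient: i = |Δh| / L = 26.59 / 6675.1 = 0.00398.
Flow is from higher to lower head: from OW-4 toward OW-2, i.e. toward the south-west.

i ≈ 0.00398; groundwater flows toward the south-west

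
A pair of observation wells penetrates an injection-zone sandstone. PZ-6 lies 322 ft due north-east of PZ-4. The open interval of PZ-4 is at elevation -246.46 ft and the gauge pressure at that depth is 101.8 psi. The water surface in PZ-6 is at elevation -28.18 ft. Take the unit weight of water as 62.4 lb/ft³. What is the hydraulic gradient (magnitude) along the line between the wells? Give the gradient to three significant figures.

Pressure head at PZ-4: ψ = 144·P/γ = 144 × 101.8 / 62.4 = 234.92 ft.
Total head at PZ-4: h = z + ψ = -246.46 + 234.92 = -11.54 ft.
Total head at PZ-6: h = -28.18 ft (water level in the piezometer is the total head).
Head difference: h(PZ-4) − h(PZ-6) = -11.54 − (-28.18) = 16.64 ft.
Hydraulic gradient: i = |Δh| / L = 16.64 / 322 = 0.0517.

i ≈ 0.0517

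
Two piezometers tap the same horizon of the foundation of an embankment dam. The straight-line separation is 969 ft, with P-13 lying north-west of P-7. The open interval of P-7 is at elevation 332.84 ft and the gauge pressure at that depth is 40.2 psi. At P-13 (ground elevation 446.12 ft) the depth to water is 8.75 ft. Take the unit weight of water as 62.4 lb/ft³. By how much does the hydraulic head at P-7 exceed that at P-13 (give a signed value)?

Pressure head at P-7: ψ = 144·P/γ = 144 × 40.2 / 62.4 = 92.77 ft.
Total head at P-7: h = z + ψ = 332.84 + 92.77 = 425.61 ft.
Total head at P-13: h = 446.12 − 8.75 = 437.37 ft.
Head difference: h(P-7) − h(P-13) = 425.61 − 437.37 = -11.76 ft.

Δh ≈ -11.76 ft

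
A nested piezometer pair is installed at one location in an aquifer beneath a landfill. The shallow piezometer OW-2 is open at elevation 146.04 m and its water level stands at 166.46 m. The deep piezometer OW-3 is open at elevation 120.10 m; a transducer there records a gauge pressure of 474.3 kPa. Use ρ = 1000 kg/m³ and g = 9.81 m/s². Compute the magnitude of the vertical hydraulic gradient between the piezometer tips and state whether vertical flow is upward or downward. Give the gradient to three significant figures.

Total head at OW-2: h = 166.46 m (water level in the standpipe).
Pressure head at OW-3: ψ = P/(ρg) = 474.3×1000 / (1000 × 9.81) = 48.35 m.
Total head at OW-3: h = z + ψ = 120.10 + 48.35 = 168.45 m.
Δh = h(OW-2) − h(OW-3) = 166.46 − 168.45 = -1.99 m.
Vertical separation Δz = 146.04 − 120.10 = 25.94 m.
|i_v| = |Δh| / Δz = 1.99 / 25.94 = 0.0767.
Head is higher in the deep piezometer, so vertical flow is upward (discharge condition).

|i_v| ≈ 0.0767; vertical flow is upward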